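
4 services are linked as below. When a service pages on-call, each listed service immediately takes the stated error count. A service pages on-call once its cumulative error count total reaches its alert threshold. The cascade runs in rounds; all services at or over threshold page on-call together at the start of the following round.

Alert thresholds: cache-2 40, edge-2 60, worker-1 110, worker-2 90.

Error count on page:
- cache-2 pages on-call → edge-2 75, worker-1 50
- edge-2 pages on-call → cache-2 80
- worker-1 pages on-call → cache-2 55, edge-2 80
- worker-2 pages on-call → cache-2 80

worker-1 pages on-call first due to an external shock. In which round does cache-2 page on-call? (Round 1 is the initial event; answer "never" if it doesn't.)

Round 1 — worker-1 pages on-call (initial).
  cache-2: +55 → 55 ≥ 40
  edge-2: +80 → 80 ≥ 60
Round 2 — cache-2, edge-2 page on-call.
No further pages.

2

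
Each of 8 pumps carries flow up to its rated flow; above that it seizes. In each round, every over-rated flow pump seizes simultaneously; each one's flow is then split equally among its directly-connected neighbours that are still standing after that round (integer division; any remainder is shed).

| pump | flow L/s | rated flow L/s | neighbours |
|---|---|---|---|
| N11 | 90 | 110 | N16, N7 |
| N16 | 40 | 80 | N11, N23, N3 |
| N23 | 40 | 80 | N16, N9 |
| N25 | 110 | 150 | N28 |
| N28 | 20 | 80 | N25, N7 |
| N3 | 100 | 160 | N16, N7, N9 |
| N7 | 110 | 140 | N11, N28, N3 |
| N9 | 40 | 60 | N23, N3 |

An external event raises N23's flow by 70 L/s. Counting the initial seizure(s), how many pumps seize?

8

Round 1 — N23 at 110 > 80. N23 seizes.
  N23 sheds 110 L/s to N16, N9: 55 each.
    N16: 40+55 = 95 > 80
    N9: 40+55 = 95 > 60
Round 2 — N16, N9 seize.
  N16 sheds 95 L/s to N11, N3: 47 each (1 lost).
    N11: 90+47 = 137 > 110
    N3: 100+47 = 147 ≤ 160
  N9 sheds 95 L/s to N3: 95 each.
    N3: 147+95 = 242 > 160
Round 3 — N11, N3 seize.
  N11 sheds 137 L/s to N7: 137 each.
    N7: 110+137 = 247 > 140
  N3 sheds 242 L/s to N7: 242 each.
    N7: 247+242 = 489 > 140
Round 4 — N7 seizes.
  N7 sheds 489 L/s to N28: 489 each.
    N28: 20+489 = 509 > 80
Round 5 — N28 seizes.
  N28 sheds 509 L/s to N25: 509 each.
    N25: 110+509 = 619 > 150
Round 6 — N25 seizes.
  N25 sheds 619 L/s: no online neighbours, lost.
No further seizures.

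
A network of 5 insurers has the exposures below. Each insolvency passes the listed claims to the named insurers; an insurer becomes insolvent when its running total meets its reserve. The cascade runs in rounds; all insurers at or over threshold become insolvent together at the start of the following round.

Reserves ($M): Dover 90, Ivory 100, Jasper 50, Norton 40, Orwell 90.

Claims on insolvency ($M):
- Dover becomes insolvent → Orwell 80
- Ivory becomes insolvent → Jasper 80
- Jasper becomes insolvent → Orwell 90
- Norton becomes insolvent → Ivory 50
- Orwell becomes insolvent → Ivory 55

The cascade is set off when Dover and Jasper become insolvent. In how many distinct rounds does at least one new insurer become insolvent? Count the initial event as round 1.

Round 1 — Dover, Jasper become insolvent (initial).
  Orwell: +80+90 → 170 ≥ 90
Round 2 — Orwell becomes insolvent.
  Ivory: +55 → 55 < 100
No further insolvencies.

2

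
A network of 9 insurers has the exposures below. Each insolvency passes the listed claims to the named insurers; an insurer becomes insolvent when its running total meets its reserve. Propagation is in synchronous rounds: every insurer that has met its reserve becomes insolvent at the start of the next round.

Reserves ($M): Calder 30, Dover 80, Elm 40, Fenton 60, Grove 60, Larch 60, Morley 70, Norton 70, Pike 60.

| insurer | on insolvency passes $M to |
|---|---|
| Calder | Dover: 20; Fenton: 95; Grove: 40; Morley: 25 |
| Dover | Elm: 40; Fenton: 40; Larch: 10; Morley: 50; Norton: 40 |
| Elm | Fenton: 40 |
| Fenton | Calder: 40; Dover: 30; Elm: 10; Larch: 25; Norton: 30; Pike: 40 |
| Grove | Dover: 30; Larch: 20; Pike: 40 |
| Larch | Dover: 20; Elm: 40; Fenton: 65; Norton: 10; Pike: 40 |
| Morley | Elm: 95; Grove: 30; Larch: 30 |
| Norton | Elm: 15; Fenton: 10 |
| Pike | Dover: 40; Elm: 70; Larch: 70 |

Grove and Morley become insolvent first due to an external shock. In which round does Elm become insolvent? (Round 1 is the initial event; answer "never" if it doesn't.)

Round 1 — Grove, Morley become insolvent (initial).
  Dover: +30 → 30 < 80
  Elm: +95 → 95 ≥ 40
  Larch: +20+30 → 50 < 60
  Pike: +40 → 40 < 60
Round 2 — Elm becomes insolvent.
  Fenton: +40 → 40 < 60
No further insolvencies.

2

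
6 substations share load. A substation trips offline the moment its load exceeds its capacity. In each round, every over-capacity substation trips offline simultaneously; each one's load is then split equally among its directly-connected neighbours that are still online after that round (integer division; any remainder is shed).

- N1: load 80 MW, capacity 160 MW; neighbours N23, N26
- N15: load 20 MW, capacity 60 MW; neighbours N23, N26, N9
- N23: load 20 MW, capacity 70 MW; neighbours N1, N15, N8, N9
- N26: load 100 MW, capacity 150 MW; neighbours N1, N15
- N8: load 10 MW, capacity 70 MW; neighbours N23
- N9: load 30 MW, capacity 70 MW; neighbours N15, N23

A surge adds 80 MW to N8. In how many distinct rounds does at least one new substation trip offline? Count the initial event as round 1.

Round 1 — N8 at 90 > 70. N8 trips offline.
  N8 sheds 90 MW to N23: 90 each.
    N23: 20+90 = 110 > 70
Round 2 — N23 trips offline.
  N23 sheds 110 MW to N1, N15, N9: 36 each (2 lost).
    N1: 80+36 = 116 ≤ 160
    N15: 20+36 = 56 ≤ 60
    N9: 30+36 = 66 ≤ 70
No further trips.

2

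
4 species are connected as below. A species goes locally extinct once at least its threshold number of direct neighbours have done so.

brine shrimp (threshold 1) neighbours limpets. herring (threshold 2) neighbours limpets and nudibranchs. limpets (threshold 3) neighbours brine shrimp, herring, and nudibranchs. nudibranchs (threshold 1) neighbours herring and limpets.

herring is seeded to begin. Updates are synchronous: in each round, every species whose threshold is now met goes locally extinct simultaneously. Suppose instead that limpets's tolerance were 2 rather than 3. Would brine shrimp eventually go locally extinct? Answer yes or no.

yes

With limpets's tolerance at 2:
Round 1 — herring goes locally extinct (initial).
Round 2 — checking thresholds:
  limpets: 1 of 3 neighbours < 2, below threshold.
  nudibranchs: 1 of 2 neighbours ≥ 1, goes locally extinct.
Round 3 — checking thresholds:
  limpets: 2 of 3 neighbours ≥ 2, goes locally extinct.
Round 4 — checking thresholds:
  brine shrimp: 1 of 1 neighbours ≥ 1, goes locally extinct.
Round 5 — no new extinctions; cascade stops.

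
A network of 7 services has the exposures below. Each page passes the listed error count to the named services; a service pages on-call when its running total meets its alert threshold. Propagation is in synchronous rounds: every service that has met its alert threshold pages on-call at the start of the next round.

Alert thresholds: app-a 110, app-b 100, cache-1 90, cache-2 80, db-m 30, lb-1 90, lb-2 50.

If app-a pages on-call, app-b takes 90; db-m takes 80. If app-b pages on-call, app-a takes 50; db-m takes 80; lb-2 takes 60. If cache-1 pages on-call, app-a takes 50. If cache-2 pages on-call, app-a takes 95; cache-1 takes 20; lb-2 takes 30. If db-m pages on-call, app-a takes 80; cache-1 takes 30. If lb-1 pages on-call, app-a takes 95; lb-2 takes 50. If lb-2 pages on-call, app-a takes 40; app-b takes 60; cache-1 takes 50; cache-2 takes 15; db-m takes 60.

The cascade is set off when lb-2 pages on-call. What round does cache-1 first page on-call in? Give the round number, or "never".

Round 1 — lb-2 pages on-call (initial).
  app-a: +40 → 40 < 110
  app-b: +60 → 60 < 100
  cache-1: +50 → 50 < 90
  cache-2: +15 → 15 < 80
  db-m: +60 → 60 ≥ 30
Round 2 — db-m pages on-call.
  app-a: +80 → 120 ≥ 110
  cache-1: +30 → 80 < 90
Round 3 — app-a pages on-call.
  app-b: +90 → 150 ≥ 100
Round 4 — app-b pages on-call.
No further pages.

never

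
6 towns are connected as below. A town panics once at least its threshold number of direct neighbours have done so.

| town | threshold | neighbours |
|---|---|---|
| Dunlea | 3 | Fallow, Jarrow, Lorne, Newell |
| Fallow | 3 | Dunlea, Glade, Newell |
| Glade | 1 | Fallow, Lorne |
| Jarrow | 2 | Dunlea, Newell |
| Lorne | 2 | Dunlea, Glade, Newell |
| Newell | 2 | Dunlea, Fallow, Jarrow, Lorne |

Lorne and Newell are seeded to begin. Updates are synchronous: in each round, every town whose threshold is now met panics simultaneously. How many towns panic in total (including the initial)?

Round 1 — Lorne, Newell panic (initial).
Round 2 — checking thresholds:
  Dunlea: 2 of 4 neighbours < 3, holds.
  Fallow: 1 of 3 neighbours < 3, holds.
  Glade: 1 of 2 neighbours ≥ 1, panics.
  Jarrow: 1 of 2 neighbours < 2, holds.
Round 3 — no new panics; cascade stops.

3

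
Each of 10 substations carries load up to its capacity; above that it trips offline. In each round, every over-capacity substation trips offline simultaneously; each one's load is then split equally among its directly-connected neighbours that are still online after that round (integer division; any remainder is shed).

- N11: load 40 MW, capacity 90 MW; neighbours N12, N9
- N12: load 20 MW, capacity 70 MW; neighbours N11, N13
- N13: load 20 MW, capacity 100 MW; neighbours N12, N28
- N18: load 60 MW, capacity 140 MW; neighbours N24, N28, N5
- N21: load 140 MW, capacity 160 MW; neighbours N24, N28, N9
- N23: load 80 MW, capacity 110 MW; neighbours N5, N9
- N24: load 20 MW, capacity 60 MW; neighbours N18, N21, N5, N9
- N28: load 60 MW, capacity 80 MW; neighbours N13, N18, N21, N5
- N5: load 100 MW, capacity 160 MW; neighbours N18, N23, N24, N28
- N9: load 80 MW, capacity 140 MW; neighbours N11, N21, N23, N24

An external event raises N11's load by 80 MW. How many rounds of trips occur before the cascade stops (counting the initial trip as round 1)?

2

Round 1 — N11 at 120 > 90. N11 trips offline.
  N11 sheds 120 MW to N12, N9: 60 each.
    N12: 20+60 = 80 > 70
    N9: 80+60 = 140 ≤ 140
Round 2 — N12 trips offline.
  N12 sheds 80 MW to N13: 80 each.
    N13: 20+80 = 100 ≤ 100
No further trips.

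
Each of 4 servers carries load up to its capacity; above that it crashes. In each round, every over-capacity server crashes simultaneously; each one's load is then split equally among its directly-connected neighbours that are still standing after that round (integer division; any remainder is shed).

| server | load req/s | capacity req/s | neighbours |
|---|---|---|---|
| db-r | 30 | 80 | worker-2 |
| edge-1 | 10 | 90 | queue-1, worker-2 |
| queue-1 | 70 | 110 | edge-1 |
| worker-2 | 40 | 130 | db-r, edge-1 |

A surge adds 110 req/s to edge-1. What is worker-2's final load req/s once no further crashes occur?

Round 1 — edge-1 at 120 > 90. edge-1 crashes.
  edge-1 sheds 120 req/s to queue-1, worker-2: 60 each.
    queue-1: 70+60 = 130 > 110
    worker-2: 40+60 = 100 ≤ 130
Round 2 — queue-1 crashes.
  queue-1 sheds 130 req/s: no online neighbours, lost.
No further crashes.

100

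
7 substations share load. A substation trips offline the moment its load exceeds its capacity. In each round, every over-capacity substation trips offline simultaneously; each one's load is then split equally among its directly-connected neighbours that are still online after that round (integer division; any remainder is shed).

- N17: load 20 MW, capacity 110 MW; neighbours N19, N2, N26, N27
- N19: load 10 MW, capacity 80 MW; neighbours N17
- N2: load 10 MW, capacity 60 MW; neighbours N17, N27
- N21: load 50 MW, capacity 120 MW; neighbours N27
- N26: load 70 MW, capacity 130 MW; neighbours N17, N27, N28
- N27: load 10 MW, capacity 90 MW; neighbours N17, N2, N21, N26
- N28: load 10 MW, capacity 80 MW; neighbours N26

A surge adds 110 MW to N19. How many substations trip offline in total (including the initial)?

2

Round 1 — N19 at 120 > 80. N19 trips offline.
  N19 sheds 120 MW to N17: 120 each.
    N17: 20+120 = 140 > 110
Round 2 — N17 trips offline.
  N17 sheds 140 MW to N2, N26, N27: 46 each (2 lost).
    N2: 10+46 = 56 ≤ 60
    N26: 70+46 = 116 ≤ 130
    N27: 10+46 = 56 ≤ 90
No further trips.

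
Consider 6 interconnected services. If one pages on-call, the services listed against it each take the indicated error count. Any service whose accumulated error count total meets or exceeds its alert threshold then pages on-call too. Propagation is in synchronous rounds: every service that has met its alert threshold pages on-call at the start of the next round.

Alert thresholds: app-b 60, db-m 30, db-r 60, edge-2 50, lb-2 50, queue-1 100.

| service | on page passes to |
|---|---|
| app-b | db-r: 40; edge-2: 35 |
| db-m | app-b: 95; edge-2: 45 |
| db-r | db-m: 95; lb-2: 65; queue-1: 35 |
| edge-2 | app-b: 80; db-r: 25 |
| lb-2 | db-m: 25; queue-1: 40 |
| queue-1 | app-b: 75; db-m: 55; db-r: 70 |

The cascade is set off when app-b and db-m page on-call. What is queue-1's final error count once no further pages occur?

75

Round 1 — app-b, db-m page on-call (initial).
  db-r: +40 → 40 < 60
  edge-2: +35+45 → 80 ≥ 50
Round 2 — edge-2 pages on-call.
  db-r: +25 → 65 ≥ 60
Round 3 — db-r pages on-call.
  lb-2: +65 → 65 ≥ 50
  queue-1: +35 → 35 < 100
Round 4 — lb-2 pages on-call.
  queue-1: +40 → 75 < 100
No further pages.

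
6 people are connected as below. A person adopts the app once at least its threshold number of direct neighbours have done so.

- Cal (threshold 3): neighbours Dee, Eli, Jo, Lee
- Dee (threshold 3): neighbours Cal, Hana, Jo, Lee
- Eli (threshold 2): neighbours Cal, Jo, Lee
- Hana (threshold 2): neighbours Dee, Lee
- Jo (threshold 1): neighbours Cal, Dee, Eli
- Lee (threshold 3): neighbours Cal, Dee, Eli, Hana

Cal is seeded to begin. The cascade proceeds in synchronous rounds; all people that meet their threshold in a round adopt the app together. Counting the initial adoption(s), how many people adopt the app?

3

Round 1 — Cal adopts the app (initial).
Round 2 — checking thresholds:
  Dee: 1 of 4 neighbours < 3, not yet.
  Eli: 1 of 3 neighbours < 2, not yet.
  Jo: 1 of 3 neighbours ≥ 1, adopts the app.
  Lee: 1 of 4 neighbours < 3, not yet.
Round 3 — checking thresholds:
  Dee: 2 of 4 neighbours < 3, not yet.
  Eli: 2 of 3 neighbours ≥ 2, adopts the app.
  Lee: 1 of 4 neighbours < 3, not yet.
Round 4 — no new adoptions; cascade stops.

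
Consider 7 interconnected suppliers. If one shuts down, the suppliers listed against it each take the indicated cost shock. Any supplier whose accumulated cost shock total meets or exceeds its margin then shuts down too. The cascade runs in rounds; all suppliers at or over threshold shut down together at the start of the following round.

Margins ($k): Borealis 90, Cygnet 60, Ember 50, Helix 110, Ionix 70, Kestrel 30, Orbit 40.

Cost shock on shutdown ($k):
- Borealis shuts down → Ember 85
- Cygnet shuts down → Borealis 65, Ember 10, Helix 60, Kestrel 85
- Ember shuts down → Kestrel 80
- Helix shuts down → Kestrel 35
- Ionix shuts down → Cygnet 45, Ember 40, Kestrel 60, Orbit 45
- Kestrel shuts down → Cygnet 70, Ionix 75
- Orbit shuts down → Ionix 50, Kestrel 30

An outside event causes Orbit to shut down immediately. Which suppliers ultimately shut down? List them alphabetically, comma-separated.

Cygnet, Ember, Ionix, Kestrel, Orbit

Round 1 — Orbit shuts down (initial).
  Ionix: +50 → 50 < 70
  Kestrel: +30 → 30 ≥ 30
Round 2 — Kestrel shuts down.
  Cygnet: +70 → 70 ≥ 60
  Ionix: +75 → 125 ≥ 70
Round 3 — Cygnet, Ionix shut down.
  Borealis: +65 → 65 < 90
  Ember: +10+40 → 50 ≥ 50
  Helix: +60 → 60 < 110
Round 4 — Ember shuts down.
No further shutdowns.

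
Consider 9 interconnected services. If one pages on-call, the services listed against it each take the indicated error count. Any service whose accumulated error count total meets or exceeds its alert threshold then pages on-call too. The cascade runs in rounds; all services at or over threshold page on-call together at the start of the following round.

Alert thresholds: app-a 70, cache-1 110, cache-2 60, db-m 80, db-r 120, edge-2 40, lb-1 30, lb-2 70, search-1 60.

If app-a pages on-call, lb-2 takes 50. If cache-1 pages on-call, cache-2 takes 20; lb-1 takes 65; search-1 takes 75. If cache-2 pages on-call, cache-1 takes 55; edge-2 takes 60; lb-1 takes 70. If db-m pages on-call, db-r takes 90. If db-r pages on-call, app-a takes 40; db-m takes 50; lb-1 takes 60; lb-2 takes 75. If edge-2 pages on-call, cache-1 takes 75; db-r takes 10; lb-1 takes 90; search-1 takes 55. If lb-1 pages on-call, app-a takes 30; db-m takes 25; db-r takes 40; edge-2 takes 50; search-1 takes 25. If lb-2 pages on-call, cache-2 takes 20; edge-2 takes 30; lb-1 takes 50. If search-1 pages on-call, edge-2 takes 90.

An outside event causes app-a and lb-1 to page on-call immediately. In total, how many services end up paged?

Round 1 — app-a, lb-1 page on-call (initial).
  db-m: +25 → 25 < 80
  db-r: +40 → 40 < 120
  edge-2: +50 → 50 ≥ 40
  lb-2: +50 → 50 < 70
  search-1: +25 → 25 < 60
Round 2 — edge-2 pages on-call.
  cache-1: +75 → 75 < 110
  db-r: +10 → 50 < 120
  search-1: +55 → 80 ≥ 60
Round 3 — search-1 pages on-call.
No further pages.

4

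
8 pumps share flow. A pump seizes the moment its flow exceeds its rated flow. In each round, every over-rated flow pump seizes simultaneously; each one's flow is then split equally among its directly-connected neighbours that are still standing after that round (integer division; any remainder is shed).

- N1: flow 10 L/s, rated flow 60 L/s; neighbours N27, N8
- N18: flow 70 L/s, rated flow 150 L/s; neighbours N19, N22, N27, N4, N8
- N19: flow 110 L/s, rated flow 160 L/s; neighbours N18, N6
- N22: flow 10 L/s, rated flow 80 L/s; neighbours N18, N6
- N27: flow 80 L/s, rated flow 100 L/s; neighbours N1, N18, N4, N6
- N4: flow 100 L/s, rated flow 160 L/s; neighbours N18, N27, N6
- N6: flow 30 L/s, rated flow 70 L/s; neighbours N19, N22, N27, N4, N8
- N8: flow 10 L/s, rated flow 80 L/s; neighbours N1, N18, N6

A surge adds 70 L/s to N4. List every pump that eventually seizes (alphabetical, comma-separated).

N1, N18, N19, N22, N27, N4, N6, N8

Round 1 — N4 at 170 > 160. N4 seizes.
  N4 sheds 170 L/s to N18, N27, N6: 56 each (2 lost).
    N18: 70+56 = 126 ≤ 150
    N27: 80+56 = 136 > 100
    N6: 30+56 = 86 > 70
Round 2 — N27, N6 seize.
  N27 sheds 136 L/s to N1, N18: 68 each.
    N1: 10+68 = 78 > 60
    N18: 126+68 = 194 > 150
  N6 sheds 86 L/s to N19, N22, N8: 28 each (2 lost).
    N19: 110+28 = 138 ≤ 160
    N22: 10+28 = 38 ≤ 80
    N8: 10+28 = 38 ≤ 80
Round 3 — N1, N18 seize.
  N1 sheds 78 L/s to N8: 78 each.
    N8: 38+78 = 116 > 80
  N18 sheds 194 L/s to N19, N22, N8: 64 each (2 lost).
    N19: 138+64 = 202 > 160
    N22: 38+64 = 102 > 80
    N8: 116+64 = 180 > 80
Round 4 — N19, N22, N8 seize.
  N19 sheds 202 L/s: no online neighbours, lost.
  N22 sheds 102 L/s: no online neighbours, lost.
  N8 sheds 180 L/s: no online neighbours, lost.
No further seizures.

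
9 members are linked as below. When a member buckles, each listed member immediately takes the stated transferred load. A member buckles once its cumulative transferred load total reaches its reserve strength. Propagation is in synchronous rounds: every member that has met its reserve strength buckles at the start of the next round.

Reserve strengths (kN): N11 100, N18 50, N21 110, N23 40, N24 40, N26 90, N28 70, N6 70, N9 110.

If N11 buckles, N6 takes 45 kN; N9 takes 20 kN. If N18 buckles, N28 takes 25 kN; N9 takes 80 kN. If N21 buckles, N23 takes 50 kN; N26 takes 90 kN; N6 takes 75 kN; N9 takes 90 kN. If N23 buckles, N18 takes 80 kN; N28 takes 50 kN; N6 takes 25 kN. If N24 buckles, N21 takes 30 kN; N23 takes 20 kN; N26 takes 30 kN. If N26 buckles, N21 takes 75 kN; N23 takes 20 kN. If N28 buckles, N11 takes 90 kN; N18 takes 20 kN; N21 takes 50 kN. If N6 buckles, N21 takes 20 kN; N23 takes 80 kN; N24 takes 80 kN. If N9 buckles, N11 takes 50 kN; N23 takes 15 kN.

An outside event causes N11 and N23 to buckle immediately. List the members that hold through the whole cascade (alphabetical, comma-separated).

Round 1 — N11, N23 buckle (initial).
  N18: +80 → 80 ≥ 50
  N28: +50 → 50 < 70
  N6: +45+25 → 70 ≥ 70
  N9: +20 → 20 < 110
Round 2 — N18, N6 buckle.
  N21: +20 → 20 < 110
  N24: +80 → 80 ≥ 40
  N28: +25 → 75 ≥ 70
  N9: +80 → 100 < 110
Round 3 — N24, N28 buckle.
  N21: +30+50 → 100 < 110
  N26: +30 → 30 < 90
No further bucklings.

N21, N26, N9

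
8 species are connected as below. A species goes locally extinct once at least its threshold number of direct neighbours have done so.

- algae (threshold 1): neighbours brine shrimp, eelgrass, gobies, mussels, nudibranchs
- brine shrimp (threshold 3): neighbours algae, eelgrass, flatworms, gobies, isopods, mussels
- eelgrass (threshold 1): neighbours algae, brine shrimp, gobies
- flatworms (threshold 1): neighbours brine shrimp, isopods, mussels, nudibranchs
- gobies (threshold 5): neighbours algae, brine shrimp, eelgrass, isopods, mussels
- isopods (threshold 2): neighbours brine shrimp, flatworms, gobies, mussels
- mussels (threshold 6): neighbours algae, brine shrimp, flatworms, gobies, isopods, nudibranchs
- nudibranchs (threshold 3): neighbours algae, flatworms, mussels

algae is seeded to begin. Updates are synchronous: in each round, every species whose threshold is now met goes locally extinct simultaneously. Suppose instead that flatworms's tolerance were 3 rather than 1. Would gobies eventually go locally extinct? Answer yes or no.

no

With flatworms's tolerance at 3:
Round 1 — algae goes locally extinct (initial).
Round 2 — checking thresholds:
  brine shrimp: 1 of 6 neighbours < 3, holds.
  eelgrass: 1 of 3 neighbours ≥ 1, goes locally extinct.
  gobies: 1 of 5 neighbours < 5, holds.
  mussels: 1 of 6 neighbours < 6, holds.
  nudibranchs: 1 of 3 neighbours < 3, holds.
Round 3 — no new extinctions; cascade stops.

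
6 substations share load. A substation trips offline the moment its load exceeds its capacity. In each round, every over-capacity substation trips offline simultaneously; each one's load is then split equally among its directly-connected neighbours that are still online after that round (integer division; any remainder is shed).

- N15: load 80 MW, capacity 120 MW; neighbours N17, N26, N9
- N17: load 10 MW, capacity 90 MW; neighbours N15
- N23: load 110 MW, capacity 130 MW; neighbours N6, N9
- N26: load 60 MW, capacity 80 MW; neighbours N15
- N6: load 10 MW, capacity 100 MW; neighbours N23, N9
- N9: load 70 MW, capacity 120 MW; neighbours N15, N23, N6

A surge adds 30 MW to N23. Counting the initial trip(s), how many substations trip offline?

Round 1 — N23 at 140 > 130. N23 trips offline.
  N23 sheds 140 MW to N6, N9: 70 each.
    N6: 10+70 = 80 ≤ 100
    N9: 70+70 = 140 > 120
Round 2 — N9 trips offline.
  N9 sheds 140 MW to N15, N6: 70 each.
    N15: 80+70 = 150 > 120
    N6: 80+70 = 150 > 100
Round 3 — N15, N6 trip offline.
  N15 sheds 150 MW to N17, N26: 75 each.
    N17: 10+75 = 85 ≤ 90
    N26: 60+75 = 135 > 80
  N6 sheds 150 MW: no online neighbours, lost.
Round 4 — N26 trips offline.
  N26 sheds 135 MW: no online neighbours, lost.
No further trips.

5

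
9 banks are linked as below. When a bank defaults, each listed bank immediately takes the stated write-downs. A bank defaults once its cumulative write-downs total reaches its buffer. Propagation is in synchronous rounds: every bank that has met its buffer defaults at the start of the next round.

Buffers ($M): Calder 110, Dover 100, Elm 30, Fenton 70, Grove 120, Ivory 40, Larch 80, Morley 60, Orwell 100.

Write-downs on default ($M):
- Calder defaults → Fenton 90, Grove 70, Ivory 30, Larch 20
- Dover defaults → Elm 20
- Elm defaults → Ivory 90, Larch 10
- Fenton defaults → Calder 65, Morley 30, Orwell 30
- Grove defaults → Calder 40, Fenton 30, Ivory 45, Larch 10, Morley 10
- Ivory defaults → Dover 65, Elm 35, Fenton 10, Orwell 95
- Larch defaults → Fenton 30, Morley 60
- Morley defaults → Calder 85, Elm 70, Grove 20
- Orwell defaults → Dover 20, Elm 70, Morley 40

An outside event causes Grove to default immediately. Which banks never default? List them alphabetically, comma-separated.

Round 1 — Grove defaults (initial).
  Calder: +40 → 40 < 110
  Fenton: +30 → 30 < 70
  Ivory: +45 → 45 ≥ 40
  Larch: +10 → 10 < 80
  Morley: +10 → 10 < 60
Round 2 — Ivory defaults.
  Dover: +65 → 65 < 100
  Elm: +35 → 35 ≥ 30
  Fenton: +10 → 40 < 70
  Orwell: +95 → 95 < 100
Round 3 — Elm defaults.
  Larch: +10 → 20 < 80
No further defaults.

Calder, Dover, Fenton, Larch, Morley, Orwell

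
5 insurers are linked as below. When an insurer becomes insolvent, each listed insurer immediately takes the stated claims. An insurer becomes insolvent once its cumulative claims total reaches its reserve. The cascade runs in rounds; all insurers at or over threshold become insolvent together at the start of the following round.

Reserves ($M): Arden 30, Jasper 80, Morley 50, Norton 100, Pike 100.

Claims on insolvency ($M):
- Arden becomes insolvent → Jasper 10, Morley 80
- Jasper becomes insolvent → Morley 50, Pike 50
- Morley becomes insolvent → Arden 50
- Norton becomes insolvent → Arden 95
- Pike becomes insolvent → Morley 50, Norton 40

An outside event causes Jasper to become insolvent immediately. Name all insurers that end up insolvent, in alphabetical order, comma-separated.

Round 1 — Jasper becomes insolvent (initial).
  Morley: +50 → 50 ≥ 50
  Pike: +50 → 50 < 100
Round 2 — Morley becomes insolvent.
  Arden: +50 → 50 ≥ 30
Round 3 — Arden becomes insolvent.
No further insolvencies.

Arden, Jasper, Morley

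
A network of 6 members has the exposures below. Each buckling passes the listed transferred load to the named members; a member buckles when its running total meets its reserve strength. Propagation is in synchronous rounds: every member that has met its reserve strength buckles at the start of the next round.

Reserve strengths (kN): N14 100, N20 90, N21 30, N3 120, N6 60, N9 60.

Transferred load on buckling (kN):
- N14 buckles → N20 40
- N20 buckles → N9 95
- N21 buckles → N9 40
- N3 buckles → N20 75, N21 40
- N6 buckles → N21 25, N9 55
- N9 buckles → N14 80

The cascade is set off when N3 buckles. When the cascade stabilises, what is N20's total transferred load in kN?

75

Round 1 — N3 buckles (initial).
  N20: +75 → 75 < 90
  N21: +40 → 40 ≥ 30
Round 2 — N21 buckles.
  N9: +40 → 40 < 60
No further bucklings.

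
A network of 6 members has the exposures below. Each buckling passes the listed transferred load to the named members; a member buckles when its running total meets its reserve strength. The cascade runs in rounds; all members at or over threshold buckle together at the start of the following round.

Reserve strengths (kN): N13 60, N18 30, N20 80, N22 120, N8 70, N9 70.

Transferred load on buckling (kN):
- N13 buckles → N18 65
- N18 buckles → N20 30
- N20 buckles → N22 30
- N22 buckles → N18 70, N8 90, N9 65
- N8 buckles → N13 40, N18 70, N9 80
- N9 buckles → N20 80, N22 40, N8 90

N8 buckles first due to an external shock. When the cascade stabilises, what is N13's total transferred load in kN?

40

Round 1 — N8 buckles (initial).
  N13: +40 → 40 < 60
  N18: +70 → 70 ≥ 30
  N9: +80 → 80 ≥ 70
Round 2 — N18, N9 buckle.
  N20: +30+80 → 110 ≥ 80
  N22: +40 → 40 < 120
Round 3 — N20 buckles.
  N22: +30 → 70 < 120
No further bucklings.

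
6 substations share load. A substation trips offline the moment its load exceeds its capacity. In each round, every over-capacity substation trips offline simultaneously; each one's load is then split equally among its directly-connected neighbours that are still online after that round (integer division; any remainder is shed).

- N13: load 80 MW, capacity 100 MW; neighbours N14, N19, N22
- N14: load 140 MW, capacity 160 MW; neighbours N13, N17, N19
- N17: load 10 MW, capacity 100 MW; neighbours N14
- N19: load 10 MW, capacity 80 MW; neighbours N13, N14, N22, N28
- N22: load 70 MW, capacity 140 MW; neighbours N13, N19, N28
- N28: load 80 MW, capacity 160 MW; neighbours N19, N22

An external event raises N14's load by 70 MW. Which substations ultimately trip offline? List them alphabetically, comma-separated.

Round 1 — N14 at 210 > 160. N14 trips offline.
  N14 sheds 210 MW to N13, N17, N19: 70 each.
    N13: 80+70 = 150 > 100
    N17: 10+70 = 80 ≤ 100
    N19: 10+70 = 80 ≤ 80
Round 2 — N13 trips offline.
  N13 sheds 150 MW to N19, N22: 75 each.
    N19: 80+75 = 155 > 80
    N22: 70+75 = 145 > 140
Round 3 — N19, N22 trip offline.
  N19 sheds 155 MW to N28: 155 each.
    N28: 80+155 = 235 > 160
  N22 sheds 145 MW to N28: 145 each.
    N28: 235+145 = 380 > 160
Round 4 — N28 trips offline.
  N28 sheds 380 MW: no online neighbours, lost.
No further trips.

N13, N14, N19, N22, N28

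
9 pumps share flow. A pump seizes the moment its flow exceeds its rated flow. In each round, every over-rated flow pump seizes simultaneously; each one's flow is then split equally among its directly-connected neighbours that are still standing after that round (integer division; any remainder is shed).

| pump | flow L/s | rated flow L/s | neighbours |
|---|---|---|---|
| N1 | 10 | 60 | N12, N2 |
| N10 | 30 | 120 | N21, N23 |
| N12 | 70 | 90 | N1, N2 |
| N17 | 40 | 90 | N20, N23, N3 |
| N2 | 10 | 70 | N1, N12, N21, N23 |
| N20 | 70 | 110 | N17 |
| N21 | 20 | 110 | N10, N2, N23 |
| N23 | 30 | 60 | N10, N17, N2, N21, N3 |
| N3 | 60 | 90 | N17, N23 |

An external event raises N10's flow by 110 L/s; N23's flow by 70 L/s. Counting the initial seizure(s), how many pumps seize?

6

Round 1 — N10 at 140 > 120; N23 at 100 > 60. N10, N23 seize.
  N10 sheds 140 L/s to N21: 140 each.
    N21: 20+140 = 160 > 110
  N23 sheds 100 L/s to N17, N2, N21, N3: 25 each.
    N17: 40+25 = 65 ≤ 90
    N2: 10+25 = 35 ≤ 70
    N21: 160+25 = 185 > 110
    N3: 60+25 = 85 ≤ 90
Round 2 — N21 seizes.
  N21 sheds 185 L/s to N2: 185 each.
    N2: 35+185 = 220 > 70
Round 3 — N2 seizes.
  N2 sheds 220 L/s to N1, N12: 110 each.
    N1: 10+110 = 120 > 60
    N12: 70+110 = 180 > 90
Round 4 — N1, N12 seize.
  N1 sheds 120 L/s: no online neighbours, lost.
  N12 sheds 180 L/s: no online neighbours, lost.
No further seizures.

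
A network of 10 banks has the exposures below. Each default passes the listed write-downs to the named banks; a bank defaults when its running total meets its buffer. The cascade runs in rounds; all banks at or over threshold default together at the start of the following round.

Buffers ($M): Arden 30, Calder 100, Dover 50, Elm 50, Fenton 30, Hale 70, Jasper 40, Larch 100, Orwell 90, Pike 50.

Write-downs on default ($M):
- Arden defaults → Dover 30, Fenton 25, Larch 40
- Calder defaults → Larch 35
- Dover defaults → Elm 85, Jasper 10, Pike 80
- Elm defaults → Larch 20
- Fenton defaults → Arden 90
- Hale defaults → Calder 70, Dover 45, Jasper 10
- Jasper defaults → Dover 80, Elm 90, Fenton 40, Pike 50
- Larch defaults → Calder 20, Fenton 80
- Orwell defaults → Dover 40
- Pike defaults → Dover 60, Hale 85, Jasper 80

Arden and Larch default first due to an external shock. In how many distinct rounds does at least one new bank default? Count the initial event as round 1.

2

Round 1 — Arden, Larch default (initial).
  Calder: +20 → 20 < 100
  Dover: +30 → 30 < 50
  Fenton: +25+80 → 105 ≥ 30
Round 2 — Fenton defaults.
No further defaults.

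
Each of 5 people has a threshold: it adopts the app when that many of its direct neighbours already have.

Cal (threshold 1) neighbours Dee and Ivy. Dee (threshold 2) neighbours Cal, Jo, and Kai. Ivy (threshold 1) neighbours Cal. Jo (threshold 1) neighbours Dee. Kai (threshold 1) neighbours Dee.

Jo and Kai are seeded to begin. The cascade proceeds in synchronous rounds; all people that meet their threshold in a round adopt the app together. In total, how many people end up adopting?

Round 1 — Jo, Kai adopt the app (initial).
Round 2 — checking thresholds:
  Dee: 2 of 3 neighbours ≥ 2, adopts the app.
Round 3 — checking thresholds:
  Cal: 1 of 2 neighbours ≥ 1, adopts the app.
Round 4 — checking thresholds:
  Ivy: 1 of 1 neighbours ≥ 1, adopts the app.
Round 5 — no new adoptions; cascade stops.

5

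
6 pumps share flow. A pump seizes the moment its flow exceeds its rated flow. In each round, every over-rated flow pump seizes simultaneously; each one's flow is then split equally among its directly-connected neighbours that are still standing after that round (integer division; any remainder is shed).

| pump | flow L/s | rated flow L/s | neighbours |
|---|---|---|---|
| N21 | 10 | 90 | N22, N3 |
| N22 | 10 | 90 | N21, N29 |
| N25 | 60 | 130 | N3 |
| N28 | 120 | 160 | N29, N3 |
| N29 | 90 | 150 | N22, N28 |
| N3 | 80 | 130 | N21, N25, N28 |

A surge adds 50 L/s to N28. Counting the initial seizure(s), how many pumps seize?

6

Round 1 — N28 at 170 > 160. N28 seizes.
  N28 sheds 170 L/s to N29, N3: 85 each.
    N29: 90+85 = 175 > 150
    N3: 80+85 = 165 > 130
Round 2 — N29, N3 seize.
  N29 sheds 175 L/s to N22: 175 each.
    N22: 10+175 = 185 > 90
  N3 sheds 165 L/s to N21, N25: 82 each (1 lost).
    N21: 10+82 = 92 > 90
    N25: 60+82 = 142 > 130
Round 3 — N21, N22, N25 seize.
  N21 sheds 92 L/s: no online neighbours, lost.
  N22 sheds 185 L/s: no online neighbours, lost.
  N25 sheds 142 L/s: no online neighbours, lost.
No further seizures.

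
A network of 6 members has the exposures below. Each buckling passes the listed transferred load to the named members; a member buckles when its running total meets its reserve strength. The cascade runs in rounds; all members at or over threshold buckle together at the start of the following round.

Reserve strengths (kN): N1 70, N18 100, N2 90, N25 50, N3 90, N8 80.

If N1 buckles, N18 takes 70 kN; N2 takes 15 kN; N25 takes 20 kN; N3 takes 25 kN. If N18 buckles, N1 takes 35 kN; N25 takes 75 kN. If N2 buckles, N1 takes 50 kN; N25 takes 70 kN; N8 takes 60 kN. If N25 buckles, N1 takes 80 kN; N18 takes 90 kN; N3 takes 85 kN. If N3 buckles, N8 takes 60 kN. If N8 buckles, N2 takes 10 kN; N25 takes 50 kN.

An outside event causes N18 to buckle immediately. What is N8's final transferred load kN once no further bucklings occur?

Round 1 — N18 buckles (initial).
  N1: +35 → 35 < 70
  N25: +75 → 75 ≥ 50
Round 2 — N25 buckles.
  N1: +80 → 115 ≥ 70
  N3: +85 → 85 < 90
Round 3 — N1 buckles.
  N2: +15 → 15 < 90
  N3: +25 → 110 ≥ 90
Round 4 — N3 buckles.
  N8: +60 → 60 < 80
No further bucklings.

60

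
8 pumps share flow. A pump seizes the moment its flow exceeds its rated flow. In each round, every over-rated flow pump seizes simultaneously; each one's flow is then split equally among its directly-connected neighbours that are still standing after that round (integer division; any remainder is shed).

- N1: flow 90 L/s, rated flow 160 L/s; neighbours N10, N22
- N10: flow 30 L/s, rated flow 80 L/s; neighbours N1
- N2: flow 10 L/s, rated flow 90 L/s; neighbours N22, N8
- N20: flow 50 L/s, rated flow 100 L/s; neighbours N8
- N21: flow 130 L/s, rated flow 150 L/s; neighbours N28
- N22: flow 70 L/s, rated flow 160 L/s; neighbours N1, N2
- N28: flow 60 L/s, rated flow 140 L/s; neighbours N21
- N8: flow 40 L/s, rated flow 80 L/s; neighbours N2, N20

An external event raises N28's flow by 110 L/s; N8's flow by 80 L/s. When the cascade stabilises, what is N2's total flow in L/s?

70

Round 1 — N28 at 170 > 140; N8 at 120 > 80. N28, N8 seize.
  N28 sheds 170 L/s to N21: 170 each.
    N21: 130+170 = 300 > 150
  N8 sheds 120 L/s to N2, N20: 60 each.
    N2: 10+60 = 70 ≤ 90
    N20: 50+60 = 110 > 100
Round 2 — N20, N21 seize.
  N20 sheds 110 L/s: no online neighbours, lost.
  N21 sheds 300 L/s: no online neighbours, lost.
No further seizures.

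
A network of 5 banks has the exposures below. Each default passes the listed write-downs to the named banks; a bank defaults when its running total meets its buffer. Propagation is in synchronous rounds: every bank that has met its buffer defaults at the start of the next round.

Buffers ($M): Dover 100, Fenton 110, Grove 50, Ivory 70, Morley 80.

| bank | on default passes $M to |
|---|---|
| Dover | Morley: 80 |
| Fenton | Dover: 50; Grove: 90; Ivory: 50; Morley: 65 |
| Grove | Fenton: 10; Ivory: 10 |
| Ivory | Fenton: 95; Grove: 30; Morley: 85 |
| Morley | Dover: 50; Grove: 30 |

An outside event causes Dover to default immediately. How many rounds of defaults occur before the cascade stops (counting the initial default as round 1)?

2

Round 1 — Dover defaults (initial).
  Morley: +80 → 80 ≥ 80
Round 2 — Morley defaults.
  Grove: +30 → 30 < 50
No further defaults.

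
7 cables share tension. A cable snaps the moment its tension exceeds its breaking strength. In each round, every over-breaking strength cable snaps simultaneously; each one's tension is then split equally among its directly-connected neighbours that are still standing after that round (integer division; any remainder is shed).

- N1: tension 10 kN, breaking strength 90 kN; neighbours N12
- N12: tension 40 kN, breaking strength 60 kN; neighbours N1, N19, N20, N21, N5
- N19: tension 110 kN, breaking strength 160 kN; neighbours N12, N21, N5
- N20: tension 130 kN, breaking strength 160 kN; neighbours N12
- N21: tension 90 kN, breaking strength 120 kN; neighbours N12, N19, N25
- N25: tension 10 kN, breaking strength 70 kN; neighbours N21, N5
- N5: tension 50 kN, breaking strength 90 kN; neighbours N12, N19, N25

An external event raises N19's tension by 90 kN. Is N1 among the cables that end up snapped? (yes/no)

no

Round 1 — N19 at 200 > 160. N19 snaps.
  N19 sheds 200 kN to N12, N21, N5: 66 each (2 lost).
    N12: 40+66 = 106 > 60
    N21: 90+66 = 156 > 120
    N5: 50+66 = 116 > 90
Round 2 — N12, N21, N5 snap.
  N12 sheds 106 kN to N1, N20: 53 each.
    N1: 10+53 = 63 ≤ 90
    N20: 130+53 = 183 > 160
  N21 sheds 156 kN to N25: 156 each.
    N25: 10+156 = 166 > 70
  N5 sheds 116 kN to N25: 116 each.
    N25: 166+116 = 282 > 70
Round 3 — N20, N25 snap.
  N20 sheds 183 kN: no online neighbours, lost.
  N25 sheds 282 kN: no online neighbours, lost.
No further breaks.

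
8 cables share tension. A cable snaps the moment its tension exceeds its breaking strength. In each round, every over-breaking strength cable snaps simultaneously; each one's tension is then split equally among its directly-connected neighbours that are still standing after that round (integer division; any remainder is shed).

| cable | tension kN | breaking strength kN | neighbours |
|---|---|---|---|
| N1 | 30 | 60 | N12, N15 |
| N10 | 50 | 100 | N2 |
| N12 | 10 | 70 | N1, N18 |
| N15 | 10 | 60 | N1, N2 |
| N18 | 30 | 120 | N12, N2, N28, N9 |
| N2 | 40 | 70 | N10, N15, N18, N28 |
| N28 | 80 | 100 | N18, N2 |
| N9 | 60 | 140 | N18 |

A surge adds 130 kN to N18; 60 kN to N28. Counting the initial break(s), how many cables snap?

7

Round 1 — N18 at 160 > 120; N28 at 140 > 100. N18, N28 snap.
  N18 sheds 160 kN to N12, N2, N9: 53 each (1 lost).
    N12: 10+53 = 63 ≤ 70
    N2: 40+53 = 93 > 70
    N9: 60+53 = 113 ≤ 140
  N28 sheds 140 kN to N2: 140 each.
    N2: 93+140 = 233 > 70
Round 2 — N2 snaps.
  N2 sheds 233 kN to N10, N15: 116 each (1 lost).
    N10: 50+116 = 166 > 100
    N15: 10+116 = 126 > 60
Round 3 — N10, N15 snap.
  N10 sheds 166 kN: no online neighbours, lost.
  N15 sheds 126 kN to N1: 126 each.
    N1: 30+126 = 156 > 60
Round 4 — N1 snaps.
  N1 sheds 156 kN to N12: 156 each.
    N12: 63+156 = 219 > 70
Round 5 — N12 snaps.
  N12 sheds 219 kN: no online neighbours, lost.
No further breaks.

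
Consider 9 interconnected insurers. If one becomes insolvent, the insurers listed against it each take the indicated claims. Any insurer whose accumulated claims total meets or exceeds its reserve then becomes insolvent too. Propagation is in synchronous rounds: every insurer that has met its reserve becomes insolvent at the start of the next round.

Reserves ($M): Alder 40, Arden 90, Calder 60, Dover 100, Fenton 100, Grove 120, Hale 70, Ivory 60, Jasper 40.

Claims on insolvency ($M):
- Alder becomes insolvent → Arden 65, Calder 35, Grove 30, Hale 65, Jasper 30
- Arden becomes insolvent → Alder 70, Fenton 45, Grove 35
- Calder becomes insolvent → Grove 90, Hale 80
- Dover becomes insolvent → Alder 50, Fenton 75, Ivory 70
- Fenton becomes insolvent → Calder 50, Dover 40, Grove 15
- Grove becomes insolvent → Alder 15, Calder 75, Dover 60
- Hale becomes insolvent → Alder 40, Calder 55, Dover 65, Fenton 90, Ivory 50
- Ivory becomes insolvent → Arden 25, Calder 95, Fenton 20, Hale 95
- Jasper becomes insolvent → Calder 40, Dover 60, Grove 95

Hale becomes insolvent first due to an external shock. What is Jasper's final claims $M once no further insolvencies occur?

Round 1 — Hale becomes insolvent (initial).
  Alder: +40 → 40 ≥ 40
  Calder: +55 → 55 < 60
  Dover: +65 → 65 < 100
  Fenton: +90 → 90 < 100
  Ivory: +50 → 50 < 60
Round 2 — Alder becomes insolvent.
  Arden: +65 → 65 < 90
  Calder: +35 → 90 ≥ 60
  Grove: +30 → 30 < 120
  Jasper: +30 → 30 < 40
Round 3 — Calder becomes insolvent.
  Grove: +90 → 120 ≥ 120
Round 4 — Grove becomes insolvent.
  Dover: +60 → 125 ≥ 100
Round 5 — Dover becomes insolvent.
  Fenton: +75 → 165 ≥ 100
  Ivory: +70 → 120 ≥ 60
Round 6 — Fenton, Ivory become insolvent.
  Arden: +25 → 90 ≥ 90
Round 7 — Arden becomes insolvent.
No further insolvencies.

30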